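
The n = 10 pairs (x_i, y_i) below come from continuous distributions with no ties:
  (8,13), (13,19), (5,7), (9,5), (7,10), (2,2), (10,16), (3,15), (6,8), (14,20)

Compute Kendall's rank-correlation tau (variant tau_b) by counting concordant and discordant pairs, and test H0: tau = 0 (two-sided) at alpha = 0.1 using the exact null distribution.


Step 1: Enumerate the 45 unordered pairs (i,j) with i<j and classify each by sign(x_j-x_i) * sign(y_j-y_i).
  (1,2):dx=+5,dy=+6->C; (1,3):dx=-3,dy=-6->C; (1,4):dx=+1,dy=-8->D; (1,5):dx=-1,dy=-3->C
  (1,6):dx=-6,dy=-11->C; (1,7):dx=+2,dy=+3->C; (1,8):dx=-5,dy=+2->D; (1,9):dx=-2,dy=-5->C
  (1,10):dx=+6,dy=+7->C; (2,3):dx=-8,dy=-12->C; (2,4):dx=-4,dy=-14->C; (2,5):dx=-6,dy=-9->C
  (2,6):dx=-11,dy=-17->C; (2,7):dx=-3,dy=-3->C; (2,8):dx=-10,dy=-4->C; (2,9):dx=-7,dy=-11->C
  (2,10):dx=+1,dy=+1->C; (3,4):dx=+4,dy=-2->D; (3,5):dx=+2,dy=+3->C; (3,6):dx=-3,dy=-5->C
  (3,7):dx=+5,dy=+9->C; (3,8):dx=-2,dy=+8->D; (3,9):dx=+1,dy=+1->C; (3,10):dx=+9,dy=+13->C
  (4,5):dx=-2,dy=+5->D; (4,6):dx=-7,dy=-3->C; (4,7):dx=+1,dy=+11->C; (4,8):dx=-6,dy=+10->D
  (4,9):dx=-3,dy=+3->D; (4,10):dx=+5,dy=+15->C; (5,6):dx=-5,dy=-8->C; (5,7):dx=+3,dy=+6->C
  (5,8):dx=-4,dy=+5->D; (5,9):dx=-1,dy=-2->C; (5,10):dx=+7,dy=+10->C; (6,7):dx=+8,dy=+14->C
  (6,8):dx=+1,dy=+13->C; (6,9):dx=+4,dy=+6->C; (6,10):dx=+12,dy=+18->C; (7,8):dx=-7,dy=-1->C
  (7,9):dx=-4,dy=-8->C; (7,10):dx=+4,dy=+4->C; (8,9):dx=+3,dy=-7->D; (8,10):dx=+11,dy=+5->C
  (9,10):dx=+8,dy=+12->C
Step 2: C = 36, D = 9, total pairs = 45.
Step 3: tau = (C - D)/(n(n-1)/2) = (36 - 9)/45 = 0.600000.
Step 4: Exact two-sided p-value (enumerate n! = 3628800 permutations of y under H0): p = 0.016666.
Step 5: alpha = 0.1. reject H0.

tau_b = 0.6000 (C=36, D=9), p = 0.016666, reject H0.


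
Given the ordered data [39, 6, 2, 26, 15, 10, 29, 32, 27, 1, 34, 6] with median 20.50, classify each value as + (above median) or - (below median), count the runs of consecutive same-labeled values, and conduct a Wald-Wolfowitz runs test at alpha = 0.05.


Step 1: Compute median = 20.50; label A = above, B = below.
Labels in order: ABBABBAAABAB  (n_A = 6, n_B = 6)
Step 2: Count runs R = 8.
Step 3: Under H0 (random ordering), E[R] = 2*n_A*n_B/(n_A+n_B) + 1 = 2*6*6/12 + 1 = 7.0000.
        Var[R] = 2*n_A*n_B*(2*n_A*n_B - n_A - n_B) / ((n_A+n_B)^2 * (n_A+n_B-1)) = 4320/1584 = 2.7273.
        SD[R] = 1.6514.
Step 4: Continuity-corrected z = (R - 0.5 - E[R]) / SD[R] = (8 - 0.5 - 7.0000) / 1.6514 = 0.3028.
Step 5: Two-sided p-value via normal approximation = 2*(1 - Phi(|z|)) = 0.762069.
Step 6: alpha = 0.05. fail to reject H0.

R = 8, z = 0.3028, p = 0.762069, fail to reject H0.


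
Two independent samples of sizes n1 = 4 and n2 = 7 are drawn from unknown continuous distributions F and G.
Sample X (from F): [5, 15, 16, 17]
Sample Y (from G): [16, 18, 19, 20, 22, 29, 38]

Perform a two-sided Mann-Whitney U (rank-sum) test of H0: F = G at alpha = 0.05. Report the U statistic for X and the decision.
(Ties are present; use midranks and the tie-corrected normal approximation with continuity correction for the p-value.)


Step 1: Combine and sort all 11 observations; assign midranks.
sorted (value, group): (5,X), (15,X), (16,X), (16,Y), (17,X), (18,Y), (19,Y), (20,Y), (22,Y), (29,Y), (38,Y)
ranks: 5->1, 15->2, 16->3.5, 16->3.5, 17->5, 18->6, 19->7, 20->8, 22->9, 29->10, 38->11
Step 2: Rank sum for X: R1 = 1 + 2 + 3.5 + 5 = 11.5.
Step 3: U_X = R1 - n1(n1+1)/2 = 11.5 - 4*5/2 = 11.5 - 10 = 1.5.
       U_Y = n1*n2 - U_X = 28 - 1.5 = 26.5.
Step 4: Ties are present, so use the tie-corrected normal approximation (with continuity correction) for the p-value.
Step 5: p-value = 0.023029; compare to alpha = 0.05. reject H0.

U_X = 1.5, p = 0.023029, reject H0 at alpha = 0.05.


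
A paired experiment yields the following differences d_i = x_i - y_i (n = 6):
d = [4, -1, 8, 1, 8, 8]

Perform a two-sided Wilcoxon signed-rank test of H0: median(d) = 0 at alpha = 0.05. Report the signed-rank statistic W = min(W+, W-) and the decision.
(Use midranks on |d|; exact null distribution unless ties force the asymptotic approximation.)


Step 1: Drop any zero differences (none here) and take |d_i|.
|d| = [4, 1, 8, 1, 8, 8]
Step 2: Midrank |d_i| (ties get averaged ranks).
ranks: |4|->3, |1|->1.5, |8|->5, |1|->1.5, |8|->5, |8|->5
Step 3: Attach original signs; sum ranks with positive sign and with negative sign.
W+ = 3 + 5 + 1.5 + 5 + 5 = 19.5
W- = 1.5 = 1.5
(Check: W+ + W- = 21 should equal n(n+1)/2 = 21.)
Step 4: Test statistic W = min(W+, W-) = 1.5.
Step 5: Ties in |d|, so use the tie-corrected normal approximation.
        E[W] = n(n+1)/4 = 6*7/4 = 10.5.
        Tie groups: |d|=1 (t=2), |d|=8 (t=3); sum(t^3 - t) = 30.
        Var[W] = n(n+1)(2n+1)/24 - sum(t^3-t)/48 = 546/24 - 30/48 = 22.125.
        z = (W - E[W]) / sqrt(Var[W]) = (1.5 - 10.5) / 4.7037 = -1.9134.
        Two-sided p = 2*Phi(z) = 0.055700.
Step 6: alpha = 0.05. fail to reject H0.

W+ = 19.5, W- = 1.5, W = min = 1.5, p = 0.055700, fail to reject H0.


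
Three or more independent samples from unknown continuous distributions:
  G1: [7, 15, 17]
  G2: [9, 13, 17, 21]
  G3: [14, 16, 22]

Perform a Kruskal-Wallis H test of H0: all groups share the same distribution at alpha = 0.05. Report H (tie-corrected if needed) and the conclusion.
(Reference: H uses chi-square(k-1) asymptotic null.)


Step 1: Combine all N = 10 observations and assign midranks.
sorted (value, group, rank): (7,G1,1), (9,G2,2), (13,G2,3), (14,G3,4), (15,G1,5), (16,G3,6), (17,G1,7.5), (17,G2,7.5), (21,G2,9), (22,G3,10)
Step 2: Sum ranks within each group.
R_1 = 13.5 (n_1 = 3)
R_2 = 21.5 (n_2 = 4)
R_3 = 20 (n_3 = 3)
Step 3: H = 12/(N(N+1)) * sum(R_i^2/n_i) - 3(N+1)
     = 12/(10*11) * (13.5^2/3 + 21.5^2/4 + 20^2/3) - 3*11
     = 0.109091 * 309.646 - 33
     = 0.779545.
Step 4: Ties present; correction factor C = 1 - 6/(10^3 - 10) = 0.993939. Corrected H = 0.779545 / 0.993939 = 0.784299.
Step 5: Under H0, H ~ chi^2(2); p-value = 0.675603.
Step 6: alpha = 0.05. fail to reject H0.

H = 0.7843, df = 2, p = 0.675603, fail to reject H0.


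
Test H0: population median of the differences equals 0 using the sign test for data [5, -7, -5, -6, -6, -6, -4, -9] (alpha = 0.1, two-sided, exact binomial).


Step 1: Discard zero differences. Original n = 8; n_eff = number of nonzero differences = 8.
Nonzero differences (with sign): +5, -7, -5, -6, -6, -6, -4, -9
Step 2: Count signs: positive = 1, negative = 7.
Step 3: Under H0: P(positive) = 0.5, so the number of positives S ~ Bin(8, 0.5).
Step 4: Two-sided exact p-value = sum of Bin(8,0.5) probabilities at or below the observed probability = 0.070312.
Step 5: alpha = 0.1. reject H0.

n_eff = 8, pos = 1, neg = 7, p = 0.070312, reject H0.


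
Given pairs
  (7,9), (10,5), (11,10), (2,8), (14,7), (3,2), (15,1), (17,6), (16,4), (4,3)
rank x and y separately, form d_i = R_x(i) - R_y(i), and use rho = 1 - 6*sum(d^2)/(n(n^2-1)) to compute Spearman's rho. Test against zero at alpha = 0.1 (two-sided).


Step 1: Rank x and y separately (midranks; no ties here).
rank(x): 7->4, 10->5, 11->6, 2->1, 14->7, 3->2, 15->8, 17->10, 16->9, 4->3
rank(y): 9->9, 5->5, 10->10, 8->8, 7->7, 2->2, 1->1, 6->6, 4->4, 3->3
Step 2: d_i = R_x(i) - R_y(i); compute d_i^2.
  (4-9)^2=25, (5-5)^2=0, (6-10)^2=16, (1-8)^2=49, (7-7)^2=0, (2-2)^2=0, (8-1)^2=49, (10-6)^2=16, (9-4)^2=25, (3-3)^2=0
sum(d^2) = 180.
Step 3: rho = 1 - 6*180 / (10*(10^2 - 1)) = 1 - 1080/990 = -0.090909.
Step 4: Under H0, t = rho * sqrt((n-2)/(1-rho^2)) = -0.2582 ~ t(8).
Step 5: Two-sided p-value from the t-distribution with 8 df = 0.802772.
Step 6: alpha = 0.1. fail to reject H0.

rho = -0.0909, p = 0.802772, fail to reject H0 at alpha = 0.1.


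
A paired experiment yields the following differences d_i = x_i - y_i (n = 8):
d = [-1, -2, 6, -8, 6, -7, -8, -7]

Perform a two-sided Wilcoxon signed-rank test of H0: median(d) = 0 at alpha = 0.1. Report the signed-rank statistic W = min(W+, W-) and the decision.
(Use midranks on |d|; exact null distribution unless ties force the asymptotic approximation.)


Step 1: Drop any zero differences (none here) and take |d_i|.
|d| = [1, 2, 6, 8, 6, 7, 8, 7]
Step 2: Midrank |d_i| (ties get averaged ranks).
ranks: |1|->1, |2|->2, |6|->3.5, |8|->7.5, |6|->3.5, |7|->5.5, |8|->7.5, |7|->5.5
Step 3: Attach original signs; sum ranks with positive sign and with negative sign.
W+ = 3.5 + 3.5 = 7
W- = 1 + 2 + 7.5 + 5.5 + 7.5 + 5.5 = 29
(Check: W+ + W- = 36 should equal n(n+1)/2 = 36.)
Step 4: Test statistic W = min(W+, W-) = 7.
Step 5: Ties in |d|, so use the tie-corrected normal approximation.
        E[W] = n(n+1)/4 = 8*9/4 = 18.
        Tie groups: |d|=6 (t=2), |d|=7 (t=2), |d|=8 (t=2); sum(t^3 - t) = 18.
        Var[W] = n(n+1)(2n+1)/24 - sum(t^3-t)/48 = 1224/24 - 18/48 = 50.625.
        z = (W - E[W]) / sqrt(Var[W]) = (7 - 18) / 7.1151 = -1.5460.
        Two-sided p = 2*Phi(z) = 0.122104.
Step 6: alpha = 0.1. fail to reject H0.

W+ = 7, W- = 29, W = min = 7, p = 0.122104, fail to reject H0.


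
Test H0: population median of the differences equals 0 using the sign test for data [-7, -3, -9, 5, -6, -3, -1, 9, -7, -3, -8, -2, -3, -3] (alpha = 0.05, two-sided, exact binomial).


Step 1: Discard zero differences. Original n = 14; n_eff = number of nonzero differences = 14.
Nonzero differences (with sign): -7, -3, -9, +5, -6, -3, -1, +9, -7, -3, -8, -2, -3, -3
Step 2: Count signs: positive = 2, negative = 12.
Step 3: Under H0: P(positive) = 0.5, so the number of positives S ~ Bin(14, 0.5).
Step 4: Two-sided exact p-value = sum of Bin(14,0.5) probabilities at or below the observed probability = 0.012939.
Step 5: alpha = 0.05. reject H0.

n_eff = 14, pos = 2, neg = 12, p = 0.012939, reject H0.


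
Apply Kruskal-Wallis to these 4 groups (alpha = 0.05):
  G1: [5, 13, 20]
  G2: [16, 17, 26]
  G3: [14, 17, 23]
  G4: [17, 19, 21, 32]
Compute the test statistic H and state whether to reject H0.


Step 1: Combine all N = 13 observations and assign midranks.
sorted (value, group, rank): (5,G1,1), (13,G1,2), (14,G3,3), (16,G2,4), (17,G2,6), (17,G3,6), (17,G4,6), (19,G4,8), (20,G1,9), (21,G4,10), (23,G3,11), (26,G2,12), (32,G4,13)
Step 2: Sum ranks within each group.
R_1 = 12 (n_1 = 3)
R_2 = 22 (n_2 = 3)
R_3 = 20 (n_3 = 3)
R_4 = 37 (n_4 = 4)
Step 3: H = 12/(N(N+1)) * sum(R_i^2/n_i) - 3(N+1)
     = 12/(13*14) * (12^2/3 + 22^2/3 + 20^2/3 + 37^2/4) - 3*14
     = 0.065934 * 684.917 - 42
     = 3.159341.
Step 4: Ties present; correction factor C = 1 - 24/(13^3 - 13) = 0.989011. Corrected H = 3.159341 / 0.989011 = 3.194444.
Step 5: Under H0, H ~ chi^2(3); p-value = 0.362606.
Step 6: alpha = 0.05. fail to reject H0.

H = 3.1944, df = 3, p = 0.362606, fail to reject H0.


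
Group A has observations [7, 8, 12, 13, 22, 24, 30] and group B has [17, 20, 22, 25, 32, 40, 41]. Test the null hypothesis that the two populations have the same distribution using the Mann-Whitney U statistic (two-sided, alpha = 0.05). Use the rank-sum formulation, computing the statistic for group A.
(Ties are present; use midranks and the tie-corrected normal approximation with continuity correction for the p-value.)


Step 1: Combine and sort all 14 observations; assign midranks.
sorted (value, group): (7,X), (8,X), (12,X), (13,X), (17,Y), (20,Y), (22,X), (22,Y), (24,X), (25,Y), (30,X), (32,Y), (40,Y), (41,Y)
ranks: 7->1, 8->2, 12->3, 13->4, 17->5, 20->6, 22->7.5, 22->7.5, 24->9, 25->10, 30->11, 32->12, 40->13, 41->14
Step 2: Rank sum for X: R1 = 1 + 2 + 3 + 4 + 7.5 + 9 + 11 = 37.5.
Step 3: U_X = R1 - n1(n1+1)/2 = 37.5 - 7*8/2 = 37.5 - 28 = 9.5.
       U_Y = n1*n2 - U_X = 49 - 9.5 = 39.5.
Step 4: Ties are present, so use the tie-corrected normal approximation (with continuity correction) for the p-value.
Step 5: p-value = 0.063627; compare to alpha = 0.05. fail to reject H0.

U_X = 9.5, p = 0.063627, fail to reject H0 at alpha = 0.05.


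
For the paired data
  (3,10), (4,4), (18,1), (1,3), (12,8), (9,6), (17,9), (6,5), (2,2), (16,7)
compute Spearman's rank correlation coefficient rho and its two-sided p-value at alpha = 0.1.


Step 1: Rank x and y separately (midranks; no ties here).
rank(x): 3->3, 4->4, 18->10, 1->1, 12->7, 9->6, 17->9, 6->5, 2->2, 16->8
rank(y): 10->10, 4->4, 1->1, 3->3, 8->8, 6->6, 9->9, 5->5, 2->2, 7->7
Step 2: d_i = R_x(i) - R_y(i); compute d_i^2.
  (3-10)^2=49, (4-4)^2=0, (10-1)^2=81, (1-3)^2=4, (7-8)^2=1, (6-6)^2=0, (9-9)^2=0, (5-5)^2=0, (2-2)^2=0, (8-7)^2=1
sum(d^2) = 136.
Step 3: rho = 1 - 6*136 / (10*(10^2 - 1)) = 1 - 816/990 = 0.175758.
Step 4: Under H0, t = rho * sqrt((n-2)/(1-rho^2)) = 0.5050 ~ t(8).
Step 5: Two-sided p-value from the t-distribution with 8 df = 0.627188.
Step 6: alpha = 0.1. fail to reject H0.

rho = 0.1758, p = 0.627188, fail to reject H0 at alpha = 0.1.


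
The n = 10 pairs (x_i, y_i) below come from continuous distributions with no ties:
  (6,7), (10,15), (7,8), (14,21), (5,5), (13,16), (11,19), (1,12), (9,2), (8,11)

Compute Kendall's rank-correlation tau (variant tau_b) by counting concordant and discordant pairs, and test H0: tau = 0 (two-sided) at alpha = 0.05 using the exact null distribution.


Step 1: Enumerate the 45 unordered pairs (i,j) with i<j and classify each by sign(x_j-x_i) * sign(y_j-y_i).
  (1,2):dx=+4,dy=+8->C; (1,3):dx=+1,dy=+1->C; (1,4):dx=+8,dy=+14->C; (1,5):dx=-1,dy=-2->C
  (1,6):dx=+7,dy=+9->C; (1,7):dx=+5,dy=+12->C; (1,8):dx=-5,dy=+5->D; (1,9):dx=+3,dy=-5->D
  (1,10):dx=+2,dy=+4->C; (2,3):dx=-3,dy=-7->C; (2,4):dx=+4,dy=+6->C; (2,5):dx=-5,dy=-10->C
  (2,6):dx=+3,dy=+1->C; (2,7):dx=+1,dy=+4->C; (2,8):dx=-9,dy=-3->C; (2,9):dx=-1,dy=-13->C
  (2,10):dx=-2,dy=-4->C; (3,4):dx=+7,dy=+13->C; (3,5):dx=-2,dy=-3->C; (3,6):dx=+6,dy=+8->C
  (3,7):dx=+4,dy=+11->C; (3,8):dx=-6,dy=+4->D; (3,9):dx=+2,dy=-6->D; (3,10):dx=+1,dy=+3->C
  (4,5):dx=-9,dy=-16->C; (4,6):dx=-1,dy=-5->C; (4,7):dx=-3,dy=-2->C; (4,8):dx=-13,dy=-9->C
  (4,9):dx=-5,dy=-19->C; (4,10):dx=-6,dy=-10->C; (5,6):dx=+8,dy=+11->C; (5,7):dx=+6,dy=+14->C
  (5,8):dx=-4,dy=+7->D; (5,9):dx=+4,dy=-3->D; (5,10):dx=+3,dy=+6->C; (6,7):dx=-2,dy=+3->D
  (6,8):dx=-12,dy=-4->C; (6,9):dx=-4,dy=-14->C; (6,10):dx=-5,dy=-5->C; (7,8):dx=-10,dy=-7->C
  (7,9):dx=-2,dy=-17->C; (7,10):dx=-3,dy=-8->C; (8,9):dx=+8,dy=-10->D; (8,10):dx=+7,dy=-1->D
  (9,10):dx=-1,dy=+9->D
Step 2: C = 35, D = 10, total pairs = 45.
Step 3: tau = (C - D)/(n(n-1)/2) = (35 - 10)/45 = 0.555556.
Step 4: Exact two-sided p-value (enumerate n! = 3628800 permutations of y under H0): p = 0.028609.
Step 5: alpha = 0.05. reject H0.

tau_b = 0.5556 (C=35, D=10), p = 0.028609, reject H0.


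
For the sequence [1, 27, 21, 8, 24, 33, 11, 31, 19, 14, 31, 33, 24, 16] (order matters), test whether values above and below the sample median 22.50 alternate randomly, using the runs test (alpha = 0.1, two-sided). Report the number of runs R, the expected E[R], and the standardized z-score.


Step 1: Compute median = 22.50; label A = above, B = below.
Labels in order: BABBAABABBAAAB  (n_A = 7, n_B = 7)
Step 2: Count runs R = 9.
Step 3: Under H0 (random ordering), E[R] = 2*n_A*n_B/(n_A+n_B) + 1 = 2*7*7/14 + 1 = 8.0000.
        Var[R] = 2*n_A*n_B*(2*n_A*n_B - n_A - n_B) / ((n_A+n_B)^2 * (n_A+n_B-1)) = 8232/2548 = 3.2308.
        SD[R] = 1.7974.
Step 4: Continuity-corrected z = (R - 0.5 - E[R]) / SD[R] = (9 - 0.5 - 8.0000) / 1.7974 = 0.2782.
Step 5: Two-sided p-value via normal approximation = 2*(1 - Phi(|z|)) = 0.780879.
Step 6: alpha = 0.1. fail to reject H0.

R = 9, z = 0.2782, p = 0.780879, fail to reject H0.


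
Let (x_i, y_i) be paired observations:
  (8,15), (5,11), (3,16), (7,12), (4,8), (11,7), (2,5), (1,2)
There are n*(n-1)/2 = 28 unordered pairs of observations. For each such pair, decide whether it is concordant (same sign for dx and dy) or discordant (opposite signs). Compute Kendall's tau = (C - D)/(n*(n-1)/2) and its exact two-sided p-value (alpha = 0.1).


Step 1: Enumerate the 28 unordered pairs (i,j) with i<j and classify each by sign(x_j-x_i) * sign(y_j-y_i).
  (1,2):dx=-3,dy=-4->C; (1,3):dx=-5,dy=+1->D; (1,4):dx=-1,dy=-3->C; (1,5):dx=-4,dy=-7->C
  (1,6):dx=+3,dy=-8->D; (1,7):dx=-6,dy=-10->C; (1,8):dx=-7,dy=-13->C; (2,3):dx=-2,dy=+5->D
  (2,4):dx=+2,dy=+1->C; (2,5):dx=-1,dy=-3->C; (2,6):dx=+6,dy=-4->D; (2,7):dx=-3,dy=-6->C
  (2,8):dx=-4,dy=-9->C; (3,4):dx=+4,dy=-4->D; (3,5):dx=+1,dy=-8->D; (3,6):dx=+8,dy=-9->D
  (3,7):dx=-1,dy=-11->C; (3,8):dx=-2,dy=-14->C; (4,5):dx=-3,dy=-4->C; (4,6):dx=+4,dy=-5->D
  (4,7):dx=-5,dy=-7->C; (4,8):dx=-6,dy=-10->C; (5,6):dx=+7,dy=-1->D; (5,7):dx=-2,dy=-3->C
  (5,8):dx=-3,dy=-6->C; (6,7):dx=-9,dy=-2->C; (6,8):dx=-10,dy=-5->C; (7,8):dx=-1,dy=-3->C
Step 2: C = 19, D = 9, total pairs = 28.
Step 3: tau = (C - D)/(n(n-1)/2) = (19 - 9)/28 = 0.357143.
Step 4: Exact two-sided p-value (enumerate n! = 40320 permutations of y under H0): p = 0.275099.
Step 5: alpha = 0.1. fail to reject H0.

tau_b = 0.3571 (C=19, D=9), p = 0.275099, fail to reject H0.


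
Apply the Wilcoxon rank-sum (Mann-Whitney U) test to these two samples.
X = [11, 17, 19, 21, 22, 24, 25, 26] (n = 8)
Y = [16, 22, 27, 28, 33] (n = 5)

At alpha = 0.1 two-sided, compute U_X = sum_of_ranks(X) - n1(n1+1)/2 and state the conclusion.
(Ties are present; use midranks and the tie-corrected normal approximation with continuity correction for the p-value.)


Step 1: Combine and sort all 13 observations; assign midranks.
sorted (value, group): (11,X), (16,Y), (17,X), (19,X), (21,X), (22,X), (22,Y), (24,X), (25,X), (26,X), (27,Y), (28,Y), (33,Y)
ranks: 11->1, 16->2, 17->3, 19->4, 21->5, 22->6.5, 22->6.5, 24->8, 25->9, 26->10, 27->11, 28->12, 33->13
Step 2: Rank sum for X: R1 = 1 + 3 + 4 + 5 + 6.5 + 8 + 9 + 10 = 46.5.
Step 3: U_X = R1 - n1(n1+1)/2 = 46.5 - 8*9/2 = 46.5 - 36 = 10.5.
       U_Y = n1*n2 - U_X = 40 - 10.5 = 29.5.
Step 4: Ties are present, so use the tie-corrected normal approximation (with continuity correction) for the p-value.
Step 5: p-value = 0.187076; compare to alpha = 0.1. fail to reject H0.

U_X = 10.5, p = 0.187076, fail to reject H0 at alpha = 0.1.


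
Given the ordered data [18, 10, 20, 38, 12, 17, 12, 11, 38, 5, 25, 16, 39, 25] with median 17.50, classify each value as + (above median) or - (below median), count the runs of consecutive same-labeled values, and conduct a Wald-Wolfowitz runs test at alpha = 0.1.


Step 1: Compute median = 17.50; label A = above, B = below.
Labels in order: ABAABBBBABABAA  (n_A = 7, n_B = 7)
Step 2: Count runs R = 9.
Step 3: Under H0 (random ordering), E[R] = 2*n_A*n_B/(n_A+n_B) + 1 = 2*7*7/14 + 1 = 8.0000.
        Var[R] = 2*n_A*n_B*(2*n_A*n_B - n_A - n_B) / ((n_A+n_B)^2 * (n_A+n_B-1)) = 8232/2548 = 3.2308.
        SD[R] = 1.7974.
Step 4: Continuity-corrected z = (R - 0.5 - E[R]) / SD[R] = (9 - 0.5 - 8.0000) / 1.7974 = 0.2782.
Step 5: Two-sided p-value via normal approximation = 2*(1 - Phi(|z|)) = 0.780879.
Step 6: alpha = 0.1. fail to reject H0.

R = 9, z = 0.2782, p = 0.780879, fail to reject H0.


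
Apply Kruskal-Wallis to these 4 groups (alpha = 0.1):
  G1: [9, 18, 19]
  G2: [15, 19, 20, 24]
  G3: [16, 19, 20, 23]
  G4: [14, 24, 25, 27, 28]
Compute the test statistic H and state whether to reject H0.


Step 1: Combine all N = 16 observations and assign midranks.
sorted (value, group, rank): (9,G1,1), (14,G4,2), (15,G2,3), (16,G3,4), (18,G1,5), (19,G1,7), (19,G2,7), (19,G3,7), (20,G2,9.5), (20,G3,9.5), (23,G3,11), (24,G2,12.5), (24,G4,12.5), (25,G4,14), (27,G4,15), (28,G4,16)
Step 2: Sum ranks within each group.
R_1 = 13 (n_1 = 3)
R_2 = 32 (n_2 = 4)
R_3 = 31.5 (n_3 = 4)
R_4 = 59.5 (n_4 = 5)
Step 3: H = 12/(N(N+1)) * sum(R_i^2/n_i) - 3(N+1)
     = 12/(16*17) * (13^2/3 + 32^2/4 + 31.5^2/4 + 59.5^2/5) - 3*17
     = 0.044118 * 1268.45 - 51
     = 4.960846.
Step 4: Ties present; correction factor C = 1 - 36/(16^3 - 16) = 0.991176. Corrected H = 4.960846 / 0.991176 = 5.005007.
Step 5: Under H0, H ~ chi^2(3); p-value = 0.171431.
Step 6: alpha = 0.1. fail to reject H0.

H = 5.0050, df = 3, p = 0.171431, fail to reject H0.


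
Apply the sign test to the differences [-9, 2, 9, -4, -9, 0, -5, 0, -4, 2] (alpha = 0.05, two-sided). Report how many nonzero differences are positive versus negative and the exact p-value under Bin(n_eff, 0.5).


Step 1: Discard zero differences. Original n = 10; n_eff = number of nonzero differences = 8.
Nonzero differences (with sign): -9, +2, +9, -4, -9, -5, -4, +2
Step 2: Count signs: positive = 3, negative = 5.
Step 3: Under H0: P(positive) = 0.5, so the number of positives S ~ Bin(8, 0.5).
Step 4: Two-sided exact p-value = sum of Bin(8,0.5) probabilities at or below the observed probability = 0.726562.
Step 5: alpha = 0.05. fail to reject H0.

n_eff = 8, pos = 3, neg = 5, p = 0.726562, fail to reject H0.


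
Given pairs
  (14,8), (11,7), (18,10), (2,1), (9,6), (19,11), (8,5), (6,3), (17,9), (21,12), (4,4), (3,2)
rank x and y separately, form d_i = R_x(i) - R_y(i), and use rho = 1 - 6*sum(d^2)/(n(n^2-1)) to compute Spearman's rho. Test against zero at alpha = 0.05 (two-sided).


Step 1: Rank x and y separately (midranks; no ties here).
rank(x): 14->8, 11->7, 18->10, 2->1, 9->6, 19->11, 8->5, 6->4, 17->9, 21->12, 4->3, 3->2
rank(y): 8->8, 7->7, 10->10, 1->1, 6->6, 11->11, 5->5, 3->3, 9->9, 12->12, 4->4, 2->2
Step 2: d_i = R_x(i) - R_y(i); compute d_i^2.
  (8-8)^2=0, (7-7)^2=0, (10-10)^2=0, (1-1)^2=0, (6-6)^2=0, (11-11)^2=0, (5-5)^2=0, (4-3)^2=1, (9-9)^2=0, (12-12)^2=0, (3-4)^2=1, (2-2)^2=0
sum(d^2) = 2.
Step 3: rho = 1 - 6*2 / (12*(12^2 - 1)) = 1 - 12/1716 = 0.993007.
Step 4: Under H0, t = rho * sqrt((n-2)/(1-rho^2)) = 26.5990 ~ t(10).
Step 5: Two-sided p-value from the t-distribution with 10 df = 0.000000.
Step 6: alpha = 0.05. reject H0.

rho = 0.9930, p = 0.000000, reject H0 at alpha = 0.05.


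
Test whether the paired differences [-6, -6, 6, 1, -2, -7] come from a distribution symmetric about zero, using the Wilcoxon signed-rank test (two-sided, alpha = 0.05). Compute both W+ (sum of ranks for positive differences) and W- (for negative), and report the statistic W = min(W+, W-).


Step 1: Drop any zero differences (none here) and take |d_i|.
|d| = [6, 6, 6, 1, 2, 7]
Step 2: Midrank |d_i| (ties get averaged ranks).
ranks: |6|->4, |6|->4, |6|->4, |1|->1, |2|->2, |7|->6
Step 3: Attach original signs; sum ranks with positive sign and with negative sign.
W+ = 4 + 1 = 5
W- = 4 + 4 + 2 + 6 = 16
(Check: W+ + W- = 21 should equal n(n+1)/2 = 21.)
Step 4: Test statistic W = min(W+, W-) = 5.
Step 5: Ties in |d|, so use the tie-corrected normal approximation.
        E[W] = n(n+1)/4 = 6*7/4 = 10.5.
        Tie groups: |d|=6 (t=3); sum(t^3 - t) = 24.
        Var[W] = n(n+1)(2n+1)/24 - sum(t^3-t)/48 = 546/24 - 24/48 = 22.25.
        z = (W - E[W]) / sqrt(Var[W]) = (5 - 10.5) / 4.7170 = -1.1660.
        Two-sided p = 2*Phi(z) = 0.243615.
Step 6: alpha = 0.05. fail to reject H0.

W+ = 5, W- = 16, W = min = 5, p = 0.243615, fail to reject H0.


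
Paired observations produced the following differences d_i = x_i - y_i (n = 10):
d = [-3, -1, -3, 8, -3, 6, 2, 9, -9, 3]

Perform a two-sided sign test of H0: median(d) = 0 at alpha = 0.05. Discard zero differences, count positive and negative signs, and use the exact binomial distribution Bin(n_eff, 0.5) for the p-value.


Step 1: Discard zero differences. Original n = 10; n_eff = number of nonzero differences = 10.
Nonzero differences (with sign): -3, -1, -3, +8, -3, +6, +2, +9, -9, +3
Step 2: Count signs: positive = 5, negative = 5.
Step 3: Under H0: P(positive) = 0.5, so the number of positives S ~ Bin(10, 0.5).
Step 4: Two-sided exact p-value = sum of Bin(10,0.5) probabilities at or below the observed probability = 1.000000.
Step 5: alpha = 0.05. fail to reject H0.

n_eff = 10, pos = 5, neg = 5, p = 1.000000, fail to reject H0.


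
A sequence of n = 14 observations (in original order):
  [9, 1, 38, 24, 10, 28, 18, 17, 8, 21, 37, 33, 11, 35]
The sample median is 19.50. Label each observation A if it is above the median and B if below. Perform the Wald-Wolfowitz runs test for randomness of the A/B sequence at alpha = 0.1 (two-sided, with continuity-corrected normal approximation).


Step 1: Compute median = 19.50; label A = above, B = below.
Labels in order: BBAABABBBAAABA  (n_A = 7, n_B = 7)
Step 2: Count runs R = 8.
Step 3: Under H0 (random ordering), E[R] = 2*n_A*n_B/(n_A+n_B) + 1 = 2*7*7/14 + 1 = 8.0000.
        Var[R] = 2*n_A*n_B*(2*n_A*n_B - n_A - n_B) / ((n_A+n_B)^2 * (n_A+n_B-1)) = 8232/2548 = 3.2308.
        SD[R] = 1.7974.
Step 4: R = E[R], so z = 0 with no continuity correction.
Step 5: Two-sided p-value via normal approximation = 2*(1 - Phi(|z|)) = 1.000000.
Step 6: alpha = 0.1. fail to reject H0.

R = 8, z = 0.0000, p = 1.000000, fail to reject H0.


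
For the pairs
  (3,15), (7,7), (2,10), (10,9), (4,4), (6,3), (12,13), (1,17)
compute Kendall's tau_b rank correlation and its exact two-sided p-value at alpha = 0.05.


Step 1: Enumerate the 28 unordered pairs (i,j) with i<j and classify each by sign(x_j-x_i) * sign(y_j-y_i).
  (1,2):dx=+4,dy=-8->D; (1,3):dx=-1,dy=-5->C; (1,4):dx=+7,dy=-6->D; (1,5):dx=+1,dy=-11->D
  (1,6):dx=+3,dy=-12->D; (1,7):dx=+9,dy=-2->D; (1,8):dx=-2,dy=+2->D; (2,3):dx=-5,dy=+3->D
  (2,4):dx=+3,dy=+2->C; (2,5):dx=-3,dy=-3->C; (2,6):dx=-1,dy=-4->C; (2,7):dx=+5,dy=+6->C
  (2,8):dx=-6,dy=+10->D; (3,4):dx=+8,dy=-1->D; (3,5):dx=+2,dy=-6->D; (3,6):dx=+4,dy=-7->D
  (3,7):dx=+10,dy=+3->C; (3,8):dx=-1,dy=+7->D; (4,5):dx=-6,dy=-5->C; (4,6):dx=-4,dy=-6->C
  (4,7):dx=+2,dy=+4->C; (4,8):dx=-9,dy=+8->D; (5,6):dx=+2,dy=-1->D; (5,7):dx=+8,dy=+9->C
  (5,8):dx=-3,dy=+13->D; (6,7):dx=+6,dy=+10->C; (6,8):dx=-5,dy=+14->D; (7,8):dx=-11,dy=+4->D
Step 2: C = 11, D = 17, total pairs = 28.
Step 3: tau = (C - D)/(n(n-1)/2) = (11 - 17)/28 = -0.214286.
Step 4: Exact two-sided p-value (enumerate n! = 40320 permutations of y under H0): p = 0.548413.
Step 5: alpha = 0.05. fail to reject H0.

tau_b = -0.2143 (C=11, D=17), p = 0.548413, fail to reject H0.


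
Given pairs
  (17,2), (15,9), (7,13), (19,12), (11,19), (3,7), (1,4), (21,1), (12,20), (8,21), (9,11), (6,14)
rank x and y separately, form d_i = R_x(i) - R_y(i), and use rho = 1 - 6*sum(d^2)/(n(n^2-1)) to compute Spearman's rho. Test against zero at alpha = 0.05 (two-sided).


Step 1: Rank x and y separately (midranks; no ties here).
rank(x): 17->10, 15->9, 7->4, 19->11, 11->7, 3->2, 1->1, 21->12, 12->8, 8->5, 9->6, 6->3
rank(y): 2->2, 9->5, 13->8, 12->7, 19->10, 7->4, 4->3, 1->1, 20->11, 21->12, 11->6, 14->9
Step 2: d_i = R_x(i) - R_y(i); compute d_i^2.
  (10-2)^2=64, (9-5)^2=16, (4-8)^2=16, (11-7)^2=16, (7-10)^2=9, (2-4)^2=4, (1-3)^2=4, (12-1)^2=121, (8-11)^2=9, (5-12)^2=49, (6-6)^2=0, (3-9)^2=36
sum(d^2) = 344.
Step 3: rho = 1 - 6*344 / (12*(12^2 - 1)) = 1 - 2064/1716 = -0.202797.
Step 4: Under H0, t = rho * sqrt((n-2)/(1-rho^2)) = -0.6549 ~ t(10).
Step 5: Two-sided p-value from the t-distribution with 10 df = 0.527302.
Step 6: alpha = 0.05. fail to reject H0.

rho = -0.2028, p = 0.527302, fail to reject H0 at alpha = 0.05.


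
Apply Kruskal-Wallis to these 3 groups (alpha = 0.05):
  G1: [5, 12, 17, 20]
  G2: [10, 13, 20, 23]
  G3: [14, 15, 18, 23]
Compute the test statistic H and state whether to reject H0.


Step 1: Combine all N = 12 observations and assign midranks.
sorted (value, group, rank): (5,G1,1), (10,G2,2), (12,G1,3), (13,G2,4), (14,G3,5), (15,G3,6), (17,G1,7), (18,G3,8), (20,G1,9.5), (20,G2,9.5), (23,G2,11.5), (23,G3,11.5)
Step 2: Sum ranks within each group.
R_1 = 20.5 (n_1 = 4)
R_2 = 27 (n_2 = 4)
R_3 = 30.5 (n_3 = 4)
Step 3: H = 12/(N(N+1)) * sum(R_i^2/n_i) - 3(N+1)
     = 12/(12*13) * (20.5^2/4 + 27^2/4 + 30.5^2/4) - 3*13
     = 0.076923 * 519.875 - 39
     = 0.990385.
Step 4: Ties present; correction factor C = 1 - 12/(12^3 - 12) = 0.993007. Corrected H = 0.990385 / 0.993007 = 0.997359.
Step 5: Under H0, H ~ chi^2(2); p-value = 0.607332.
Step 6: alpha = 0.05. fail to reject H0.

H = 0.9974, df = 2, p = 0.607332, fail to reject H0.


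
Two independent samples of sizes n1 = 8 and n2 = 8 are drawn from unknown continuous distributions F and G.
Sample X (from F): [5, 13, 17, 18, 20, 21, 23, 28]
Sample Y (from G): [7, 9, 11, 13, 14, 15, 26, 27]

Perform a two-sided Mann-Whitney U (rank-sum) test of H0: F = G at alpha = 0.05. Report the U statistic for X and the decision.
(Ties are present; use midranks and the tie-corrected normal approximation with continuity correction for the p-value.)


Step 1: Combine and sort all 16 observations; assign midranks.
sorted (value, group): (5,X), (7,Y), (9,Y), (11,Y), (13,X), (13,Y), (14,Y), (15,Y), (17,X), (18,X), (20,X), (21,X), (23,X), (26,Y), (27,Y), (28,X)
ranks: 5->1, 7->2, 9->3, 11->4, 13->5.5, 13->5.5, 14->7, 15->8, 17->9, 18->10, 20->11, 21->12, 23->13, 26->14, 27->15, 28->16
Step 2: Rank sum for X: R1 = 1 + 5.5 + 9 + 10 + 11 + 12 + 13 + 16 = 77.5.
Step 3: U_X = R1 - n1(n1+1)/2 = 77.5 - 8*9/2 = 77.5 - 36 = 41.5.
       U_Y = n1*n2 - U_X = 64 - 41.5 = 22.5.
Step 4: Ties are present, so use the tie-corrected normal approximation (with continuity correction) for the p-value.
Step 5: p-value = 0.344207; compare to alpha = 0.05. fail to reject H0.

U_X = 41.5, p = 0.344207, fail to reject H0 at alpha = 0.05.


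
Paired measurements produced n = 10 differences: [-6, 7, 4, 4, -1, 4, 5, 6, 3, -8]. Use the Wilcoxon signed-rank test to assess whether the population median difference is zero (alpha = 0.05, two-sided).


Step 1: Drop any zero differences (none here) and take |d_i|.
|d| = [6, 7, 4, 4, 1, 4, 5, 6, 3, 8]
Step 2: Midrank |d_i| (ties get averaged ranks).
ranks: |6|->7.5, |7|->9, |4|->4, |4|->4, |1|->1, |4|->4, |5|->6, |6|->7.5, |3|->2, |8|->10
Step 3: Attach original signs; sum ranks with positive sign and with negative sign.
W+ = 9 + 4 + 4 + 4 + 6 + 7.5 + 2 = 36.5
W- = 7.5 + 1 + 10 = 18.5
(Check: W+ + W- = 55 should equal n(n+1)/2 = 55.)
Step 4: Test statistic W = min(W+, W-) = 18.5.
Step 5: Ties in |d|, so use the tie-corrected normal approximation.
        E[W] = n(n+1)/4 = 10*11/4 = 27.5.
        Tie groups: |d|=4 (t=3), |d|=6 (t=2); sum(t^3 - t) = 30.
        Var[W] = n(n+1)(2n+1)/24 - sum(t^3-t)/48 = 2310/24 - 30/48 = 95.625.
        z = (W - E[W]) / sqrt(Var[W]) = (18.5 - 27.5) / 9.7788 = -0.9204.
        Two-sided p = 2*Phi(z) = 0.357386.
Step 6: alpha = 0.05. fail to reject H0.

W+ = 36.5, W- = 18.5, W = min = 18.5, p = 0.357386, fail to reject H0.


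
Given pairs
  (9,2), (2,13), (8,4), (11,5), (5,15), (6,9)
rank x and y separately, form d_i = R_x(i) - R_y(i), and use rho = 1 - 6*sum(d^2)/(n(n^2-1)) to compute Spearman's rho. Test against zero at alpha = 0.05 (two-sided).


Step 1: Rank x and y separately (midranks; no ties here).
rank(x): 9->5, 2->1, 8->4, 11->6, 5->2, 6->3
rank(y): 2->1, 13->5, 4->2, 5->3, 15->6, 9->4
Step 2: d_i = R_x(i) - R_y(i); compute d_i^2.
  (5-1)^2=16, (1-5)^2=16, (4-2)^2=4, (6-3)^2=9, (2-6)^2=16, (3-4)^2=1
sum(d^2) = 62.
Step 3: rho = 1 - 6*62 / (6*(6^2 - 1)) = 1 - 372/210 = -0.771429.
Step 4: Under H0, t = rho * sqrt((n-2)/(1-rho^2)) = -2.4247 ~ t(4).
Step 5: Two-sided p-value from the t-distribution with 4 df = 0.072397.
Step 6: alpha = 0.05. fail to reject H0.

rho = -0.7714, p = 0.072397, fail to reject H0 at alpha = 0.05.


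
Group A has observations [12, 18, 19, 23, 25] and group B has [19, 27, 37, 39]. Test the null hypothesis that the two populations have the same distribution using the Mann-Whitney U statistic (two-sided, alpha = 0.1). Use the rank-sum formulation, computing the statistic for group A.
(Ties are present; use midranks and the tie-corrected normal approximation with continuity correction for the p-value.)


Step 1: Combine and sort all 9 observations; assign midranks.
sorted (value, group): (12,X), (18,X), (19,X), (19,Y), (23,X), (25,X), (27,Y), (37,Y), (39,Y)
ranks: 12->1, 18->2, 19->3.5, 19->3.5, 23->5, 25->6, 27->7, 37->8, 39->9
Step 2: Rank sum for X: R1 = 1 + 2 + 3.5 + 5 + 6 = 17.5.
Step 3: U_X = R1 - n1(n1+1)/2 = 17.5 - 5*6/2 = 17.5 - 15 = 2.5.
       U_Y = n1*n2 - U_X = 20 - 2.5 = 17.5.
Step 4: Ties are present, so use the tie-corrected normal approximation (with continuity correction) for the p-value.
Step 5: p-value = 0.085100; compare to alpha = 0.1. reject H0.

U_X = 2.5, p = 0.085100, reject H0 at alpha = 0.1.


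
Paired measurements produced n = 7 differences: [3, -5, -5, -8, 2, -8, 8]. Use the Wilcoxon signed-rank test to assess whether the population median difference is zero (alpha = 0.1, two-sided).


Step 1: Drop any zero differences (none here) and take |d_i|.
|d| = [3, 5, 5, 8, 2, 8, 8]
Step 2: Midrank |d_i| (ties get averaged ranks).
ranks: |3|->2, |5|->3.5, |5|->3.5, |8|->6, |2|->1, |8|->6, |8|->6
Step 3: Attach original signs; sum ranks with positive sign and with negative sign.
W+ = 2 + 1 + 6 = 9
W- = 3.5 + 3.5 + 6 + 6 = 19
(Check: W+ + W- = 28 should equal n(n+1)/2 = 28.)
Step 4: Test statistic W = min(W+, W-) = 9.
Step 5: Ties in |d|, so use the tie-corrected normal approximation.
        E[W] = n(n+1)/4 = 7*8/4 = 14.
        Tie groups: |d|=5 (t=2), |d|=8 (t=3); sum(t^3 - t) = 30.
        Var[W] = n(n+1)(2n+1)/24 - sum(t^3-t)/48 = 840/24 - 30/48 = 34.375.
        z = (W - E[W]) / sqrt(Var[W]) = (9 - 14) / 5.8630 = -0.8528.
        Two-sided p = 2*Phi(z) = 0.393769.
Step 6: alpha = 0.1. fail to reject H0.

W+ = 9, W- = 19, W = min = 9, p = 0.393769, fail to reject H0.


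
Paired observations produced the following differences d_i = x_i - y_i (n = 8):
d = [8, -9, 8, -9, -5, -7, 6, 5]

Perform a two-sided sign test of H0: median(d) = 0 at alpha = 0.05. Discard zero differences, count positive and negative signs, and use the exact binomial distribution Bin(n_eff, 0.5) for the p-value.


Step 1: Discard zero differences. Original n = 8; n_eff = number of nonzero differences = 8.
Nonzero differences (with sign): +8, -9, +8, -9, -5, -7, +6, +5
Step 2: Count signs: positive = 4, negative = 4.
Step 3: Under H0: P(positive) = 0.5, so the number of positives S ~ Bin(8, 0.5).
Step 4: Two-sided exact p-value = sum of Bin(8,0.5) probabilities at or below the observed probability = 1.000000.
Step 5: alpha = 0.05. fail to reject H0.

n_eff = 8, pos = 4, neg = 4, p = 1.000000, fail to reject H0.


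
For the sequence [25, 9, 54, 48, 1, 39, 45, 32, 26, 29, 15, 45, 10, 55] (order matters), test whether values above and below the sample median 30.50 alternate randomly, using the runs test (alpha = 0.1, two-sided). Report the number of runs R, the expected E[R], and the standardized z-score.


Step 1: Compute median = 30.50; label A = above, B = below.
Labels in order: BBAABAAABBBABA  (n_A = 7, n_B = 7)
Step 2: Count runs R = 8.
Step 3: Under H0 (random ordering), E[R] = 2*n_A*n_B/(n_A+n_B) + 1 = 2*7*7/14 + 1 = 8.0000.
        Var[R] = 2*n_A*n_B*(2*n_A*n_B - n_A - n_B) / ((n_A+n_B)^2 * (n_A+n_B-1)) = 8232/2548 = 3.2308.
        SD[R] = 1.7974.
Step 4: R = E[R], so z = 0 with no continuity correction.
Step 5: Two-sided p-value via normal approximation = 2*(1 - Phi(|z|)) = 1.000000.
Step 6: alpha = 0.1. fail to reject H0.

R = 8, z = 0.0000, p = 1.000000, fail to reject H0.


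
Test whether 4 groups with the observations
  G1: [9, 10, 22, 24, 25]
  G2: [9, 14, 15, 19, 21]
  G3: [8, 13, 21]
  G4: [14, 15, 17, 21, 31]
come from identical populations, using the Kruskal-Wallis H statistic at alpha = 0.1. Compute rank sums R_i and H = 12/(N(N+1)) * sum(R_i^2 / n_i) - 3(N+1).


Step 1: Combine all N = 18 observations and assign midranks.
sorted (value, group, rank): (8,G3,1), (9,G1,2.5), (9,G2,2.5), (10,G1,4), (13,G3,5), (14,G2,6.5), (14,G4,6.5), (15,G2,8.5), (15,G4,8.5), (17,G4,10), (19,G2,11), (21,G2,13), (21,G3,13), (21,G4,13), (22,G1,15), (24,G1,16), (25,G1,17), (31,G4,18)
Step 2: Sum ranks within each group.
R_1 = 54.5 (n_1 = 5)
R_2 = 41.5 (n_2 = 5)
R_3 = 19 (n_3 = 3)
R_4 = 56 (n_4 = 5)
Step 3: H = 12/(N(N+1)) * sum(R_i^2/n_i) - 3(N+1)
     = 12/(18*19) * (54.5^2/5 + 41.5^2/5 + 19^2/3 + 56^2/5) - 3*19
     = 0.035088 * 1686.03 - 57
     = 2.159064.
Step 4: Ties present; correction factor C = 1 - 42/(18^3 - 18) = 0.992776. Corrected H = 2.159064 / 0.992776 = 2.174775.
Step 5: Under H0, H ~ chi^2(3); p-value = 0.536934.
Step 6: alpha = 0.1. fail to reject H0.

H = 2.1748, df = 3, p = 0.536934, fail to reject H0.


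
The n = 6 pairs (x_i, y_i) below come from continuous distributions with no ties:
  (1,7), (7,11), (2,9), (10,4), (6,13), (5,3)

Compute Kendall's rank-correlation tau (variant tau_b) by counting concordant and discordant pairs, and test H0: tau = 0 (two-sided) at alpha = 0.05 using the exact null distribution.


Step 1: Enumerate the 15 unordered pairs (i,j) with i<j and classify each by sign(x_j-x_i) * sign(y_j-y_i).
  (1,2):dx=+6,dy=+4->C; (1,3):dx=+1,dy=+2->C; (1,4):dx=+9,dy=-3->D; (1,5):dx=+5,dy=+6->C
  (1,6):dx=+4,dy=-4->D; (2,3):dx=-5,dy=-2->C; (2,4):dx=+3,dy=-7->D; (2,5):dx=-1,dy=+2->D
  (2,6):dx=-2,dy=-8->C; (3,4):dx=+8,dy=-5->D; (3,5):dx=+4,dy=+4->C; (3,6):dx=+3,dy=-6->D
  (4,5):dx=-4,dy=+9->D; (4,6):dx=-5,dy=-1->C; (5,6):dx=-1,dy=-10->C
Step 2: C = 8, D = 7, total pairs = 15.
Step 3: tau = (C - D)/(n(n-1)/2) = (8 - 7)/15 = 0.066667.
Step 4: Exact two-sided p-value (enumerate n! = 720 permutations of y under H0): p = 1.000000.
Step 5: alpha = 0.05. fail to reject H0.

tau_b = 0.0667 (C=8, D=7), p = 1.000000, fail to reject H0.


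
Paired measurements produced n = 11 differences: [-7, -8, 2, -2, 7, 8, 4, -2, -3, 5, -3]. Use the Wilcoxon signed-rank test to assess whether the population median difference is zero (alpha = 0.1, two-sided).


Step 1: Drop any zero differences (none here) and take |d_i|.
|d| = [7, 8, 2, 2, 7, 8, 4, 2, 3, 5, 3]
Step 2: Midrank |d_i| (ties get averaged ranks).
ranks: |7|->8.5, |8|->10.5, |2|->2, |2|->2, |7|->8.5, |8|->10.5, |4|->6, |2|->2, |3|->4.5, |5|->7, |3|->4.5
Step 3: Attach original signs; sum ranks with positive sign and with negative sign.
W+ = 2 + 8.5 + 10.5 + 6 + 7 = 34
W- = 8.5 + 10.5 + 2 + 2 + 4.5 + 4.5 = 32
(Check: W+ + W- = 66 should equal n(n+1)/2 = 66.)
Step 4: Test statistic W = min(W+, W-) = 32.
Step 5: Ties in |d|, so use the tie-corrected normal approximation.
        E[W] = n(n+1)/4 = 11*12/4 = 33.
        Tie groups: |d|=2 (t=3), |d|=3 (t=2), |d|=7 (t=2), |d|=8 (t=2); sum(t^3 - t) = 42.
        Var[W] = n(n+1)(2n+1)/24 - sum(t^3-t)/48 = 3036/24 - 42/48 = 125.625.
        z = (W - E[W]) / sqrt(Var[W]) = (32 - 33) / 11.2083 = -0.0892.
        Two-sided p = 2*Phi(z) = 0.928907.
Step 6: alpha = 0.1. fail to reject H0.

W+ = 34, W- = 32, W = min = 32, p = 0.928907, fail to reject H0.


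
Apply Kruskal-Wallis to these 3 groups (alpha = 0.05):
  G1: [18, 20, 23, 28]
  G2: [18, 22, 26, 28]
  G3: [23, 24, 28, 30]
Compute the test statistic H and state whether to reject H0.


Step 1: Combine all N = 12 observations and assign midranks.
sorted (value, group, rank): (18,G1,1.5), (18,G2,1.5), (20,G1,3), (22,G2,4), (23,G1,5.5), (23,G3,5.5), (24,G3,7), (26,G2,8), (28,G1,10), (28,G2,10), (28,G3,10), (30,G3,12)
Step 2: Sum ranks within each group.
R_1 = 20 (n_1 = 4)
R_2 = 23.5 (n_2 = 4)
R_3 = 34.5 (n_3 = 4)
Step 3: H = 12/(N(N+1)) * sum(R_i^2/n_i) - 3(N+1)
     = 12/(12*13) * (20^2/4 + 23.5^2/4 + 34.5^2/4) - 3*13
     = 0.076923 * 535.625 - 39
     = 2.201923.
Step 4: Ties present; correction factor C = 1 - 36/(12^3 - 12) = 0.979021. Corrected H = 2.201923 / 0.979021 = 2.249107.
Step 5: Under H0, H ~ chi^2(2); p-value = 0.324797.
Step 6: alpha = 0.05. fail to reject H0.

H = 2.2491, df = 2, p = 0.324797, fail to reject H0.


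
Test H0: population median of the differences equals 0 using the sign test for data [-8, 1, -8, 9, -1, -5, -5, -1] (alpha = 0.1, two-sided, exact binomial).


Step 1: Discard zero differences. Original n = 8; n_eff = number of nonzero differences = 8.
Nonzero differences (with sign): -8, +1, -8, +9, -1, -5, -5, -1
Step 2: Count signs: positive = 2, negative = 6.
Step 3: Under H0: P(positive) = 0.5, so the number of positives S ~ Bin(8, 0.5).
Step 4: Two-sided exact p-value = sum of Bin(8,0.5) probabilities at or below the observed probability = 0.289062.
Step 5: alpha = 0.1. fail to reject H0.

n_eff = 8, pos = 2, neg = 6, p = 0.289062, fail to reject H0.


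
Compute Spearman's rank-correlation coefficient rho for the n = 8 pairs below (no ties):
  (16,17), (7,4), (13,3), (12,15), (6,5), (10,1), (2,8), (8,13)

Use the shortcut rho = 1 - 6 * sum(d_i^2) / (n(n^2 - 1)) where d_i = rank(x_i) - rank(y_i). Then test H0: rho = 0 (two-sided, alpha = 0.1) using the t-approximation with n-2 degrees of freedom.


Step 1: Rank x and y separately (midranks; no ties here).
rank(x): 16->8, 7->3, 13->7, 12->6, 6->2, 10->5, 2->1, 8->4
rank(y): 17->8, 4->3, 3->2, 15->7, 5->4, 1->1, 8->5, 13->6
Step 2: d_i = R_x(i) - R_y(i); compute d_i^2.
  (8-8)^2=0, (3-3)^2=0, (7-2)^2=25, (6-7)^2=1, (2-4)^2=4, (5-1)^2=16, (1-5)^2=16, (4-6)^2=4
sum(d^2) = 66.
Step 3: rho = 1 - 6*66 / (8*(8^2 - 1)) = 1 - 396/504 = 0.214286.
Step 4: Under H0, t = rho * sqrt((n-2)/(1-rho^2)) = 0.5374 ~ t(6).
Step 5: Two-sided p-value from the t-distribution with 6 df = 0.610344.
Step 6: alpha = 0.1. fail to reject H0.

rho = 0.2143, p = 0.610344, fail to reject H0 at alpha = 0.1.
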